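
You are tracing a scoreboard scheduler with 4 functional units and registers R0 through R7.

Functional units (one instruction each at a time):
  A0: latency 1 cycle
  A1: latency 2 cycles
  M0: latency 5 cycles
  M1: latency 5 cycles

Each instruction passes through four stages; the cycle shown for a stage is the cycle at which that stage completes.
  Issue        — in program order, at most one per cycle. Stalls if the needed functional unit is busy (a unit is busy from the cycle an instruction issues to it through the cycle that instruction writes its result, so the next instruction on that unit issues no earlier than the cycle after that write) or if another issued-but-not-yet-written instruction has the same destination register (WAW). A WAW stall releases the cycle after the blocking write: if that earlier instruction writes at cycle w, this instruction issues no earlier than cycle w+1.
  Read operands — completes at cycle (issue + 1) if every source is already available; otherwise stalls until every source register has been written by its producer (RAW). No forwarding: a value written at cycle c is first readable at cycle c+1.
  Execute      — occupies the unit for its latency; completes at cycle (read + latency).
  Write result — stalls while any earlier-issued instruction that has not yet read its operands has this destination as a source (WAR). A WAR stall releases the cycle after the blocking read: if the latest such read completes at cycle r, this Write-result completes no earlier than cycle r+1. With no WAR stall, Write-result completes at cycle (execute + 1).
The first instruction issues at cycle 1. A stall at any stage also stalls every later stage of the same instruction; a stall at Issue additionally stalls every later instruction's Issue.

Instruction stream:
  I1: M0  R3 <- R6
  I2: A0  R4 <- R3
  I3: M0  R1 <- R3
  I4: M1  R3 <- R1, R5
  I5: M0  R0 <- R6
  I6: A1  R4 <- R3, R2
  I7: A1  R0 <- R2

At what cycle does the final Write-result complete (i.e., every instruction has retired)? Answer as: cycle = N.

1) issue 1, read 2, done 7, write 8
2) issue 2, read 9, done 10, write 11  <RAW R3: wait I1 write@8>
3) issue 9, read 10, done 15, write 16  <struct: M0 busy until I1 writes@8>
4) issue 10, read 17, done 22, write 23  <RAW R1: wait I3 write@16>
5) issue 17, read 18, done 23, write 24  <struct: M0 busy until I3 writes@16>
6) issue 18, read 24, done 26, write 27  <RAW R3: wait I4 write@23>
7) issue 28, read 29, done 31, write 32  <struct: A1 busy until I6 writes@27>

cycle = 32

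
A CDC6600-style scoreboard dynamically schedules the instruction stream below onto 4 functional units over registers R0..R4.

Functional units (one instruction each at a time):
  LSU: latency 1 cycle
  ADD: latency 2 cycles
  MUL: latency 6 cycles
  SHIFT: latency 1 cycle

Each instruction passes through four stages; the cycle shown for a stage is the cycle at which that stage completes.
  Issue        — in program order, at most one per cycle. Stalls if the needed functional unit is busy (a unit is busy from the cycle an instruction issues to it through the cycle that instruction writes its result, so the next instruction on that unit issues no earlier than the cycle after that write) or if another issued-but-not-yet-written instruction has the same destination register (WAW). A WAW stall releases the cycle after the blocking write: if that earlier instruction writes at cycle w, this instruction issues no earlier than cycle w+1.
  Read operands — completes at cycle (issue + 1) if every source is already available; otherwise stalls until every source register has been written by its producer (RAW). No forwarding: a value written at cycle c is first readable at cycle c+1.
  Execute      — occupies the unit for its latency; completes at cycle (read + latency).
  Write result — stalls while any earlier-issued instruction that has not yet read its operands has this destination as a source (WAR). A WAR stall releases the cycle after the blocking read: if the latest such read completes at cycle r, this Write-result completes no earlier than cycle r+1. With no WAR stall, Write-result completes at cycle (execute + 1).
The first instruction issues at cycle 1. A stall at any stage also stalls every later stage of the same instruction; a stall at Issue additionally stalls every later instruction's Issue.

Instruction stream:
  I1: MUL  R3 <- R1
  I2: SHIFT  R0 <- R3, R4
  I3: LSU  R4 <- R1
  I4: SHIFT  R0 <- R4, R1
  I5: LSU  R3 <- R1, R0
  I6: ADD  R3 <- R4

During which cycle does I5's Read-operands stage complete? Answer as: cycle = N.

cycle = 17

I1 -> (1, 2, 8, 9)
I2 -> (2, 10, 11, 12)  // RAW R3: wait I1 write@9
I3 -> (3, 4, 5, 11)  // WAR R4: wait I2 read@10
I4 -> (13, 14, 15, 16)  // struct: SHIFT busy until I2 writes@12
I5 -> (14, 17, 18, 19)  // RAW R0: wait I4 write@16
I6 -> (20, 21, 23, 24)  // WAW R3: wait I5 write@19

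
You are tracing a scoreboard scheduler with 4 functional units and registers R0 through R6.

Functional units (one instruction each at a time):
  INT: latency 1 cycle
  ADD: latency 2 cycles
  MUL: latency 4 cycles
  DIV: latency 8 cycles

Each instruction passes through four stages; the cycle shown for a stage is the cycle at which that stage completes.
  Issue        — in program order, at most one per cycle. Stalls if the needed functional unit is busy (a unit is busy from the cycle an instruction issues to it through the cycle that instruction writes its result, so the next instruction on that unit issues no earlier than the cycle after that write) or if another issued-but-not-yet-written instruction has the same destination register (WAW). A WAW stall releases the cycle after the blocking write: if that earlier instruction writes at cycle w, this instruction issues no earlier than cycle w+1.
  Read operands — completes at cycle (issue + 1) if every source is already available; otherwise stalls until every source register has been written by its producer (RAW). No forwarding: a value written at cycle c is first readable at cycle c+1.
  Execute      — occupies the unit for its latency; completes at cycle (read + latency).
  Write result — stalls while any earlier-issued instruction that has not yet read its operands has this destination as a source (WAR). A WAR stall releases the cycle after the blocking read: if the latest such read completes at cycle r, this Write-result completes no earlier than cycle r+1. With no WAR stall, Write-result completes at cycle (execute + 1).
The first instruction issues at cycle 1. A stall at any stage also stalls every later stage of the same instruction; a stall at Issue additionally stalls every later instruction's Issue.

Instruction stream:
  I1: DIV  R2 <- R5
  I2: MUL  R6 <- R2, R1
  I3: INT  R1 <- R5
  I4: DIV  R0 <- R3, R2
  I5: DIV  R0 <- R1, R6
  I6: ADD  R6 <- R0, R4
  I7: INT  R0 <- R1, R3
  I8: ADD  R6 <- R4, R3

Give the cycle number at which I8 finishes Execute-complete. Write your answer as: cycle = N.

c1: issue I1 (DIV)
c2: I1 read-ops | issue I2 (MUL)
c3: issue I3 (INT)
c4: I3 read-ops
c5: I3 finished on INT
c10: I1 finished on DIV
c11: I1→R2
c12: I2 read-ops | issue I4 (DIV)
c13: I3→R1 | I4 read-ops
c16: I2 finished on MUL
c17: I2→R6
c21: I4 finished on DIV
c22: I4→R0
c23: issue I5 (DIV)
c24: I5 read-ops | issue I6 (ADD)
c32: I5 finished on DIV
c33: I5→R0
c34: I6 read-ops | issue I7 (INT)
c35: I7 read-ops
c36: I6 finished on ADD | I7 finished on INT
c37: I6→R6 | I7→R0
c38: issue I8 (ADD)
c39: I8 read-ops
c41: I8 finished on ADD
c42: I8→R6

cycle = 41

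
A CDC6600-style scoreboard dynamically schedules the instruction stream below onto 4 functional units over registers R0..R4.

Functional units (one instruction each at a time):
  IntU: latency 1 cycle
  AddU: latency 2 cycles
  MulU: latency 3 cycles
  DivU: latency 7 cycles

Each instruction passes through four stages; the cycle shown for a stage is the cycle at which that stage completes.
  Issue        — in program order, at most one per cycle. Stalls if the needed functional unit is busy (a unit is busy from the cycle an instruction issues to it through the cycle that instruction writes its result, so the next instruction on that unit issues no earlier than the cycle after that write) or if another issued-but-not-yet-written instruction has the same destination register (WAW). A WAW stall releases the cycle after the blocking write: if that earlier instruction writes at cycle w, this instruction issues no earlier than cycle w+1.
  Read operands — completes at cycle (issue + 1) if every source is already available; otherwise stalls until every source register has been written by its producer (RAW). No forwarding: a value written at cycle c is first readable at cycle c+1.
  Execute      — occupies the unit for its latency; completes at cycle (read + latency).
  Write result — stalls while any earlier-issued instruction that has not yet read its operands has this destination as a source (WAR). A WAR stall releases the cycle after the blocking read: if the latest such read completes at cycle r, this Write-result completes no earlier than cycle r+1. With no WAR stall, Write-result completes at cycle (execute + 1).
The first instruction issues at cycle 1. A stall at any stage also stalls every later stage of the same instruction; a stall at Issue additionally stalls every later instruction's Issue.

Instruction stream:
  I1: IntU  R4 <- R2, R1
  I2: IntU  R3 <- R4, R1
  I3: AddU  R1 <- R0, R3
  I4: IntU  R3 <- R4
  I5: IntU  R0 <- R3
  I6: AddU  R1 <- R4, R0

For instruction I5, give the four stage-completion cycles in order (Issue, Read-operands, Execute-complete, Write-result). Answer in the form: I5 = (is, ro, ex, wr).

1) issue 1, read 2, done 3, write 4
2) issue 5, read 6, done 7, write 8  <struct: IntU busy until I1 writes@4>
3) issue 6, read 9, done 11, write 12  <RAW R3: wait I2 write@8>
4) issue 9, read 10, done 11, write 12  <struct: IntU busy until I2 writes@8>
5) issue 13, read 14, done 15, write 16  <struct: IntU busy until I4 writes@12>
6) issue 14, read 17, done 19, write 20  <RAW R0: wait I5 write@16>

I5 = (13, 14, 15, 16)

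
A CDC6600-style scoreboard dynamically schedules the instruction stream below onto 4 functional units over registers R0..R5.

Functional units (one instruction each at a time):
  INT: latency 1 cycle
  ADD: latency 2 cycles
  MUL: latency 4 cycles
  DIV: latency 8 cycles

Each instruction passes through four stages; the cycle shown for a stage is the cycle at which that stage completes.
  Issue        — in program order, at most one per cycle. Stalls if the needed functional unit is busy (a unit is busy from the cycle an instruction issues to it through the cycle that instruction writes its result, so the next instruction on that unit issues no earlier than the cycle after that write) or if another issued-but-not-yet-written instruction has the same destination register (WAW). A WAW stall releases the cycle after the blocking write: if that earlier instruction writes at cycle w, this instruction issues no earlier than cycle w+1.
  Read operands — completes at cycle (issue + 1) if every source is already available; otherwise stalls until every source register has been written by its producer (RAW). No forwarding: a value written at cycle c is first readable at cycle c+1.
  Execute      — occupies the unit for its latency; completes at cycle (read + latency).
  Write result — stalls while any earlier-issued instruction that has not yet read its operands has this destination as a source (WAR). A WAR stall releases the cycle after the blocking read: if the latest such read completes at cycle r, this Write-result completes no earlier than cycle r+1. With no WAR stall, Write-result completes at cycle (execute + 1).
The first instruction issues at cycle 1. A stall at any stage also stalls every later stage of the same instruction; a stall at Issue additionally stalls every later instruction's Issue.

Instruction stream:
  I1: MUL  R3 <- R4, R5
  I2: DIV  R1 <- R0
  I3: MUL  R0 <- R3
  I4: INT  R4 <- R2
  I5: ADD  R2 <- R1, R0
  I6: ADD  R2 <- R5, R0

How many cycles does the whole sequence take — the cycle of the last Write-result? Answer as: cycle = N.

cycle = 23

c1: I1 issues→MUL
c2: I1 reads · I2 issues→DIV
c3: I2 reads
c6: I1 exec-done
c7: I1 writes R3
c8: I3 issues→MUL
c9: I3 reads · I4 issues→INT
c10: I4 reads · I5 issues→ADD
c11: I2 exec-done · I4 exec-done
c12: I2 writes R1 · I4 writes R4
c13: I3 exec-done
c14: I3 writes R0
c15: I5 reads
c17: I5 exec-done
c18: I5 writes R2
c19: I6 issues→ADD
c20: I6 reads
c22: I6 exec-done
c23: I6 writes R2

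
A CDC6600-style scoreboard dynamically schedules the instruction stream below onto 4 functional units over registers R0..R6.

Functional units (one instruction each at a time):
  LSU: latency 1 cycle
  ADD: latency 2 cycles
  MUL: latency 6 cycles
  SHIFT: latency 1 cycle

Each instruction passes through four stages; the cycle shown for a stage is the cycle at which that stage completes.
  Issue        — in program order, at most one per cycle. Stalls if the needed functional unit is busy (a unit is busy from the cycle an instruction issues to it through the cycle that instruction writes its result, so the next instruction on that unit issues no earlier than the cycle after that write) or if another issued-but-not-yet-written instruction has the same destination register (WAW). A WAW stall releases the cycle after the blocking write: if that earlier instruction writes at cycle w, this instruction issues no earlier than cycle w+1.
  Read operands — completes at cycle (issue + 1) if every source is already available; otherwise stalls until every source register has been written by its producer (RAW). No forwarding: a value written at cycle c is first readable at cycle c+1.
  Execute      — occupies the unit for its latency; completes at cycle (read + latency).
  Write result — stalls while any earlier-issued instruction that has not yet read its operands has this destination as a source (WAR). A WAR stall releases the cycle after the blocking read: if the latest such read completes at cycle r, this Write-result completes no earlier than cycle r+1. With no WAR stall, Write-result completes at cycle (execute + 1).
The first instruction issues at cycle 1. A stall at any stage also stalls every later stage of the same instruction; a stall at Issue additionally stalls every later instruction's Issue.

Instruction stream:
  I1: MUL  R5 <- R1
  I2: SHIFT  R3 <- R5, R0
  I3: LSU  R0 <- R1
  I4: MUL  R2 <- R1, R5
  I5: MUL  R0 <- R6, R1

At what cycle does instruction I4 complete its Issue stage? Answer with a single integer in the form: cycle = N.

cycle 1: I1 issues→MUL
cycle 2: I1 reads · I2 issues→SHIFT
cycle 3: I3 issues→LSU
cycle 4: I3 reads
cycle 5: I3 exec-done
cycle 8: I1 exec-done
cycle 9: I1 writes R5
cycle 10: I2 reads · I4 issues→MUL
cycle 11: I2 exec-done · I3 writes R0 · I4 reads
cycle 12: I2 writes R3
cycle 17: I4 exec-done
cycle 18: I4 writes R2
cycle 19: I5 issues→MUL
cycle 20: I5 reads
cycle 26: I5 exec-done
cycle 27: I5 writes R0

cycle = 10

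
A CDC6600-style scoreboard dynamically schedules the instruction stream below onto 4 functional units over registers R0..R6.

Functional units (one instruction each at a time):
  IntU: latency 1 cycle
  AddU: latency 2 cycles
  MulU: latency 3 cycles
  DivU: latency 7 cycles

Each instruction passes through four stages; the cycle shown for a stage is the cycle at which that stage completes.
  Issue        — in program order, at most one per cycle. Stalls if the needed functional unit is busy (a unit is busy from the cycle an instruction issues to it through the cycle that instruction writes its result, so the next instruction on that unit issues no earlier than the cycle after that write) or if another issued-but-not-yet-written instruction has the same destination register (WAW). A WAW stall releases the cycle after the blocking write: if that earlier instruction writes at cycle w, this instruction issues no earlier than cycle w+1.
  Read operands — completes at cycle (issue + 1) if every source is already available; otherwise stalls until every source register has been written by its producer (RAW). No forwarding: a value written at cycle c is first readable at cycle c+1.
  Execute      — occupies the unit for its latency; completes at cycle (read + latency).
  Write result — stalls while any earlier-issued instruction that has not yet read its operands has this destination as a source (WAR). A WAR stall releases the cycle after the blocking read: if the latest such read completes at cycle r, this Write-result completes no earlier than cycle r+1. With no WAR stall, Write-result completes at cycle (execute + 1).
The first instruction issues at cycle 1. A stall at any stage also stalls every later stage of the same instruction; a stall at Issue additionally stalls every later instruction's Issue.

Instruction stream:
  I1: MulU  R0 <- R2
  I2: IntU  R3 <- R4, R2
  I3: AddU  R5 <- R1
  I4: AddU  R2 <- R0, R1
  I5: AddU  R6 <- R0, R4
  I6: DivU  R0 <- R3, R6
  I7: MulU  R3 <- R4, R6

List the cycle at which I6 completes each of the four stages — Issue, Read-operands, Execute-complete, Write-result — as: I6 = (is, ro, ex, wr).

cycle 1: I1 dispatched to MulU
cycle 2: I1 operands ready; I2 dispatched to IntU
cycle 3: I2 operands ready; I3 dispatched to AddU
cycle 4: I2 complete; I3 operands ready
cycle 5: I1 complete; R3←I2
cycle 6: R0←I1; I3 complete
cycle 7: R5←I3
cycle 8: I4 dispatched to AddU
cycle 9: I4 operands ready
cycle 11: I4 complete
cycle 12: R2←I4
cycle 13: I5 dispatched to AddU
cycle 14: I5 operands ready; I6 dispatched to DivU
cycle 15: I7 dispatched to MulU
cycle 16: I5 complete
cycle 17: R6←I5
cycle 18: I6 operands ready; I7 operands ready
cycle 21: I7 complete
cycle 22: R3←I7
cycle 25: I6 complete
cycle 26: R0←I6

I6 = (14, 18, 25, 26)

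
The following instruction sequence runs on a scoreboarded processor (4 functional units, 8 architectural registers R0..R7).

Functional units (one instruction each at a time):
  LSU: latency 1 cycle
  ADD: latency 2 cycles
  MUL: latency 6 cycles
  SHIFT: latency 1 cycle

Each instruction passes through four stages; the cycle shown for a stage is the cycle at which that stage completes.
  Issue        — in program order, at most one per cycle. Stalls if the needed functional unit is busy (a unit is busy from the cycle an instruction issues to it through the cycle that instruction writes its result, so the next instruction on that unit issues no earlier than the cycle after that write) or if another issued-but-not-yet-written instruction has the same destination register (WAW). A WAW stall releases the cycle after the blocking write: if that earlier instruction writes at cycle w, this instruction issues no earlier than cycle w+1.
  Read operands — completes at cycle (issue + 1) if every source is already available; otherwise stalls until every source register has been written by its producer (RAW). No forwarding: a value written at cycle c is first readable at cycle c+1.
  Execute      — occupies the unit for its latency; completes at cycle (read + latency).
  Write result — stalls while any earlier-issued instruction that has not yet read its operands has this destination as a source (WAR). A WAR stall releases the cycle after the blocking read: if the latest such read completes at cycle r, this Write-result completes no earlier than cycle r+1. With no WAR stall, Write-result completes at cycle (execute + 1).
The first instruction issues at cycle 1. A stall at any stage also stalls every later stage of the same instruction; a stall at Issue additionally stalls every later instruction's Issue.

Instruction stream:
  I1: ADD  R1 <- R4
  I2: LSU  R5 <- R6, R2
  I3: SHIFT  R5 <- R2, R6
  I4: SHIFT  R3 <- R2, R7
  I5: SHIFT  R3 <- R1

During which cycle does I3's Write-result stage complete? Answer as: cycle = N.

cycle = 9

t=1  I1 dispatched to ADD
t=2  I1 operands ready | I2 dispatched to LSU
t=3  I2 operands ready
t=4  I1 complete | I2 complete
t=5  R1←I1 | R5←I2
t=6  I3 dispatched to SHIFT
t=7  I3 operands ready
t=8  I3 complete
t=9  R5←I3
t=10  I4 dispatched to SHIFT
t=11  I4 operands ready
t=12  I4 complete
t=13  R3←I4
t=14  I5 dispatched to SHIFT
t=15  I5 operands ready
t=16  I5 complete
t=17  R3←I5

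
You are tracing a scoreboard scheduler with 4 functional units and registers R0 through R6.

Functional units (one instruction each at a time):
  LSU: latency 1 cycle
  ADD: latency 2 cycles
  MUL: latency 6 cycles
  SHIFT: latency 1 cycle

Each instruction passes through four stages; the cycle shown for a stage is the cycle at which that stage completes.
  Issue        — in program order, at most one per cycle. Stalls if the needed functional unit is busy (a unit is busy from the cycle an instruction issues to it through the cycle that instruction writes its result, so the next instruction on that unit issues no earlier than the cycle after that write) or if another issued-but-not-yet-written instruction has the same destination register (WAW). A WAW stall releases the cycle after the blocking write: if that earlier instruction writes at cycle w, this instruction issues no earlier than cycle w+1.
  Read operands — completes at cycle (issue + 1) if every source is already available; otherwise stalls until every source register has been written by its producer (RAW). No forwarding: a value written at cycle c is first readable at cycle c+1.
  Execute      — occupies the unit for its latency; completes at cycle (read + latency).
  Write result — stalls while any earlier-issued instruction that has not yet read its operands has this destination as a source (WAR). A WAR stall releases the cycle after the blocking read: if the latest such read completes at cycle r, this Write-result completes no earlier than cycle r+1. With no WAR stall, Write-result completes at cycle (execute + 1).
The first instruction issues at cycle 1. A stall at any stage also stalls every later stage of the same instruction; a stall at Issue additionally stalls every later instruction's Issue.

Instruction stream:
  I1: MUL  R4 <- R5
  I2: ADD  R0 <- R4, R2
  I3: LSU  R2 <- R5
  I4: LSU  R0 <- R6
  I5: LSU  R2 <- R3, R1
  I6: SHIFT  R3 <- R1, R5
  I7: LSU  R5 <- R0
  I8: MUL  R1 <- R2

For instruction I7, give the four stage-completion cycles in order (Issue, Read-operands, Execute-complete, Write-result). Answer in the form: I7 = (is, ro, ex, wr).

I7 = (22, 23, 24, 25)

I1  is:1  ro:2  ex:8  wr:9
I2  is:2  ro:10  ex:12  wr:13  — RAW R4: wait I1 write@9
I3  is:3  ro:4  ex:5  wr:11  — WAR R2: wait I2 read@10
I4  is:14  ro:15  ex:16  wr:17  — WAW R0: wait I2 write@13
I5  is:18  ro:19  ex:20  wr:21  — struct: LSU busy until I4 writes@17
I6  is:19  ro:20  ex:21  wr:22
I7  is:22  ro:23  ex:24  wr:25  — struct: LSU busy until I5 writes@21
I8  is:23  ro:24  ex:30  wr:31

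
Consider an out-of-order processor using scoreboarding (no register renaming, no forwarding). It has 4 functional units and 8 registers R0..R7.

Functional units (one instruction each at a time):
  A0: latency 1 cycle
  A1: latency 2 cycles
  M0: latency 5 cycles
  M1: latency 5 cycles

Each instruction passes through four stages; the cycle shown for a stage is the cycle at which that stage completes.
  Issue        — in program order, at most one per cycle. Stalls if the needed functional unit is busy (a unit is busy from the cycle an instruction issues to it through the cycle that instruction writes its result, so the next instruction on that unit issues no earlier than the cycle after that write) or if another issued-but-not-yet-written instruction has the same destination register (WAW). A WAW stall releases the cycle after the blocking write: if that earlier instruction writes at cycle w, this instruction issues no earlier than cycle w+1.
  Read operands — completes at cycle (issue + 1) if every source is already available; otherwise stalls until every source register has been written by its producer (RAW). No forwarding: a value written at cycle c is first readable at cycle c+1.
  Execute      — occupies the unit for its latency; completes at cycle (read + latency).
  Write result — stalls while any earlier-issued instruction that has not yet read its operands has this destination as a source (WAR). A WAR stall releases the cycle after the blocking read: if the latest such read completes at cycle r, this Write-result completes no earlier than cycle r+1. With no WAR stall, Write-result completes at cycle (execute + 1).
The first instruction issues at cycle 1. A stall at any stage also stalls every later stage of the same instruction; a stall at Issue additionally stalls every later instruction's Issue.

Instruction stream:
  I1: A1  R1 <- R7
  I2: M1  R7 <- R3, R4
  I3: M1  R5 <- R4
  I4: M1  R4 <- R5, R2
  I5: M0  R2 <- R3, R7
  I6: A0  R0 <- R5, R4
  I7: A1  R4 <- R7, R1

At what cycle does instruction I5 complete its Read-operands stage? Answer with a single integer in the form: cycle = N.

t=1  issue I1 (A1)
t=2  I1 read-ops · issue I2 (M1)
t=3  I2 read-ops
t=4  I1 finished on A1
t=5  I1→R1
t=8  I2 finished on M1
t=9  I2→R7
t=10  issue I3 (M1)
t=11  I3 read-ops
t=16  I3 finished on M1
t=17  I3→R5
t=18  issue I4 (M1)
t=19  I4 read-ops · issue I5 (M0)
t=20  I5 read-ops · issue I6 (A0)
t=24  I4 finished on M1
t=25  I4→R4 · I5 finished on M0
t=26  I5→R2 · I6 read-ops · issue I7 (A1)
t=27  I6 finished on A0 · I7 read-ops
t=28  I6→R0
t=29  I7 finished on A1
t=30  I7→R4

cycle = 20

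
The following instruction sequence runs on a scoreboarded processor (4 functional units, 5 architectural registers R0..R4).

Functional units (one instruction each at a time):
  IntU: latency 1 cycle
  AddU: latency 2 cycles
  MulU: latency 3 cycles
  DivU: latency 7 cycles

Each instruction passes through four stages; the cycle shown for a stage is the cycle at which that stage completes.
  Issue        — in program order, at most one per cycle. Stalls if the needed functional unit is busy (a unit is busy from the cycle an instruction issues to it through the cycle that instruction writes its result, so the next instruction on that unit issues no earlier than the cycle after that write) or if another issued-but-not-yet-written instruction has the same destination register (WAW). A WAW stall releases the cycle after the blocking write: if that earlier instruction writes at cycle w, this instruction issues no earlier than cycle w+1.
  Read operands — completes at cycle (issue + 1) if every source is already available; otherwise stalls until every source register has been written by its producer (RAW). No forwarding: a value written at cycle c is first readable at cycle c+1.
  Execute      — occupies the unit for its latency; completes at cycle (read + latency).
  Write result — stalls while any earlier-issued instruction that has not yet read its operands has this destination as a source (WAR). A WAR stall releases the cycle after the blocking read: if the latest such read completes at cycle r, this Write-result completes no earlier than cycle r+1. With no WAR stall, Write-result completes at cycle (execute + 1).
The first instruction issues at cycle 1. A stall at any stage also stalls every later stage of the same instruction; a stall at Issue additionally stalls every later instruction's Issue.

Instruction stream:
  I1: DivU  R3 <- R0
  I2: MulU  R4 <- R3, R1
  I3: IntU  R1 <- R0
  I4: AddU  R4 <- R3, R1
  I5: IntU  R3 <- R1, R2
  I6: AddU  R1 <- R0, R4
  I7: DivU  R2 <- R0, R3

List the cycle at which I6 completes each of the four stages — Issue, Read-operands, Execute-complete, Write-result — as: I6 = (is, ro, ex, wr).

I1: IS=1 RO=2 EX=9 WR=10
I2: IS=2 RO=11 EX=14 WR=15  [RAW R3: wait I1 write@10]
I3: IS=3 RO=4 EX=5 WR=12  [WAR R1: wait I2 read@11]
I4: IS=16 RO=17 EX=19 WR=20  [WAW R4: wait I2 write@15]
I5: IS=17 RO=18 EX=19 WR=20
I6: IS=21 RO=22 EX=24 WR=25  [struct: AddU busy until I4 writes@20]
I7: IS=22 RO=23 EX=30 WR=31

I6 = (21, 22, 24, 25)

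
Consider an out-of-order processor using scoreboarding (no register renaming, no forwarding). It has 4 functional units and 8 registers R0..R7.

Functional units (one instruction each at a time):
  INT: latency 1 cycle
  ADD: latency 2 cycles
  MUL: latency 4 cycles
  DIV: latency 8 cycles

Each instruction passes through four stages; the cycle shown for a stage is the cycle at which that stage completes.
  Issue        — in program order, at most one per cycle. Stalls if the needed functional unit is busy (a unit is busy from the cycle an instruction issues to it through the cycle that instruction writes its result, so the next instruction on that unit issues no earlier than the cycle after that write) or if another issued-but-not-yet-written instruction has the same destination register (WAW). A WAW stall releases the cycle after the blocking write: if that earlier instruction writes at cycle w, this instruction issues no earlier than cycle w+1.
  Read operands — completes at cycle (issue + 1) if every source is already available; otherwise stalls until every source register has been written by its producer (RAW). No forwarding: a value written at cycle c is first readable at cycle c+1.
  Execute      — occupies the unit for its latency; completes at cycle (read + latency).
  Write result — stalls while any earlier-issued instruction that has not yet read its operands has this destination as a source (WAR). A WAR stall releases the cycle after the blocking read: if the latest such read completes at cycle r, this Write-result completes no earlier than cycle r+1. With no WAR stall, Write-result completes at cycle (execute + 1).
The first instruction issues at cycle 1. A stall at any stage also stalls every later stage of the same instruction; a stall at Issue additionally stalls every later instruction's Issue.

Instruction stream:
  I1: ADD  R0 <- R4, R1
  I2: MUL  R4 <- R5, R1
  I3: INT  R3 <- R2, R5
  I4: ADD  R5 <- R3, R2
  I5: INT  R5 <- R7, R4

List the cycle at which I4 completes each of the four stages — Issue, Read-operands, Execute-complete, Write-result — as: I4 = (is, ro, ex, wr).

cycle 1: I1→ADD
cycle 2: I1 RO | I2→MUL
cycle 3: I2 RO | I3→INT
cycle 4: I1 EX | I3 RO
cycle 5: I1 WR R0 | I3 EX
cycle 6: I3 WR R3 | I4→ADD
cycle 7: I2 EX | I4 RO
cycle 8: I2 WR R4
cycle 9: I4 EX
cycle 10: I4 WR R5
cycle 11: I5→INT
cycle 12: I5 RO
cycle 13: I5 EX
cycle 14: I5 WR R5

I4 = (6, 7, 9, 10)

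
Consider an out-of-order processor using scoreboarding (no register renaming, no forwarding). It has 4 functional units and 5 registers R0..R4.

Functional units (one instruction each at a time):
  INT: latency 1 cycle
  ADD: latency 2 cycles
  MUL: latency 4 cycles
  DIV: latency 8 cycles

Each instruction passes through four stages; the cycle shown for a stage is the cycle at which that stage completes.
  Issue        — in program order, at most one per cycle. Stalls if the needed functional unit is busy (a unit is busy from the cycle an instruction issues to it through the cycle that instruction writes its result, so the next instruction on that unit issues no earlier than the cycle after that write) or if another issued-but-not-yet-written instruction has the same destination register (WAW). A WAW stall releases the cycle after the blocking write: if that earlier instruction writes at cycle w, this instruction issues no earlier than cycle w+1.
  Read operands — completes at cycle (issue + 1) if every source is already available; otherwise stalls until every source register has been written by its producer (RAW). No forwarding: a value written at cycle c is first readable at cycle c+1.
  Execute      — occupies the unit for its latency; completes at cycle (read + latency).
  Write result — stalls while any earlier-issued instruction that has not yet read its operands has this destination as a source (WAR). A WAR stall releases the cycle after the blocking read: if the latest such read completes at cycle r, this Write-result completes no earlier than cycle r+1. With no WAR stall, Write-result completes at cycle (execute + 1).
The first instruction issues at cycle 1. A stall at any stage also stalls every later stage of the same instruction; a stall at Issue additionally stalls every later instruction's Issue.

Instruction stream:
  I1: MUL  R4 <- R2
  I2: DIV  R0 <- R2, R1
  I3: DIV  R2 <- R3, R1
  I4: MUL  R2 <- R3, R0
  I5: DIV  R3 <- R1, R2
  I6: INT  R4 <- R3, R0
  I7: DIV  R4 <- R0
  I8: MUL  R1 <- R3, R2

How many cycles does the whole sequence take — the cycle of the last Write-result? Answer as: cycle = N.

cycle = 54

t=1  I1 dispatched to MUL
t=2  I1 operands ready · I2 dispatched to DIV
t=3  I2 operands ready
t=6  I1 complete
t=7  R4←I1
t=11  I2 complete
t=12  R0←I2
t=13  I3 dispatched to DIV
t=14  I3 operands ready
t=22  I3 complete
t=23  R2←I3
t=24  I4 dispatched to MUL
t=25  I4 operands ready · I5 dispatched to DIV
t=26  I6 dispatched to INT
t=29  I4 complete
t=30  R2←I4
t=31  I5 operands ready
t=39  I5 complete
t=40  R3←I5
t=41  I6 operands ready
t=42  I6 complete
t=43  R4←I6
t=44  I7 dispatched to DIV
t=45  I7 operands ready · I8 dispatched to MUL
t=46  I8 operands ready
t=50  I8 complete
t=51  R1←I8
t=53  I7 complete
t=54  R4←I7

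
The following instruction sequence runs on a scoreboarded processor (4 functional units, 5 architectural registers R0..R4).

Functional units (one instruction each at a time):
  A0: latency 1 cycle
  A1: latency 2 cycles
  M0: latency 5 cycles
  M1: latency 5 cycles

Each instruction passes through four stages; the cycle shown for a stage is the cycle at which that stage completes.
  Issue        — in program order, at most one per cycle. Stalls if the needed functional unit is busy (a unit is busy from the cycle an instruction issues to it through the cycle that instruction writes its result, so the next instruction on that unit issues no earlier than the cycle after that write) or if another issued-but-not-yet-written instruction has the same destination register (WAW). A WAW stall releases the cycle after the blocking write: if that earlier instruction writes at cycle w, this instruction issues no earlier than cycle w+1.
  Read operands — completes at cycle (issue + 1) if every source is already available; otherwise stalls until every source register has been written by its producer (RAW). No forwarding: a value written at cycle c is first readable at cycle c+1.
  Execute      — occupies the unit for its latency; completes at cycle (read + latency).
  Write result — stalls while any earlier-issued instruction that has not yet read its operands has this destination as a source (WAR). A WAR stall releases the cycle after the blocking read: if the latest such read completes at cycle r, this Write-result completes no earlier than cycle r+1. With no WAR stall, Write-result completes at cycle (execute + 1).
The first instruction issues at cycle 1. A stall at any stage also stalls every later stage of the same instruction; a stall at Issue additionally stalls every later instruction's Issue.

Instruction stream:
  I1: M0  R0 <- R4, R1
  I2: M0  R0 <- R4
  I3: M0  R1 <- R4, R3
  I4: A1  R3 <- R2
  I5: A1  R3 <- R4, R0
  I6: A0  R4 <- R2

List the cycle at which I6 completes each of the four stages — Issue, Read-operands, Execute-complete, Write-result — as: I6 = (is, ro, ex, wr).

I6 = (24, 25, 26, 27)

1) issue 1, read 2, done 7, write 8
2) issue 9, read 10, done 15, write 16  <struct: M0 busy until I1 writes@8>
3) issue 17, read 18, done 23, write 24  <struct: M0 busy until I2 writes@16>
4) issue 18, read 19, done 21, write 22
5) issue 23, read 24, done 26, write 27  <struct: A1 busy until I4 writes@22>
6) issue 24, read 25, done 26, write 27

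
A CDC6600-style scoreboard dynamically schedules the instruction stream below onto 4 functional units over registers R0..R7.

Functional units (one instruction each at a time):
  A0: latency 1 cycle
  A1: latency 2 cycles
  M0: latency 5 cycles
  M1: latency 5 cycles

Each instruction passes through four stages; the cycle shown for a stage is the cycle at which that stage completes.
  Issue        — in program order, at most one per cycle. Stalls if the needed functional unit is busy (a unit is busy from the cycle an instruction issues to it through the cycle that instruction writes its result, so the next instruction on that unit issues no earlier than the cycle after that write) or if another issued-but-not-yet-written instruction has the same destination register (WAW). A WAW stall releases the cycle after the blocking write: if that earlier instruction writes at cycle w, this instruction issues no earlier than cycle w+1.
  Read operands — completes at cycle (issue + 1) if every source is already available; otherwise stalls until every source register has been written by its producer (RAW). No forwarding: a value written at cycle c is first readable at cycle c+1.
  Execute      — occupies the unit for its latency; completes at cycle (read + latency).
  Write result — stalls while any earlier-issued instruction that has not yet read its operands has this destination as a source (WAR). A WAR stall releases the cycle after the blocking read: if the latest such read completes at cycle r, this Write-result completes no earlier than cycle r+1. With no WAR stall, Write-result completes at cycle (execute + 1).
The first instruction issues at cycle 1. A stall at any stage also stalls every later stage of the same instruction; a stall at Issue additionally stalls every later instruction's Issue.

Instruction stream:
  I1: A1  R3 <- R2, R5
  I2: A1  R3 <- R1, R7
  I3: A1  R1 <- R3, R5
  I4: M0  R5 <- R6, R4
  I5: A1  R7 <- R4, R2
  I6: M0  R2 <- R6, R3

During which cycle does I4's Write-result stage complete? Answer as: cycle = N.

I1 -> (1, 2, 4, 5)
I2 -> (6, 7, 9, 10)  // struct: A1 busy until I1 writes@5
I3 -> (11, 12, 14, 15)  // struct: A1 busy until I2 writes@10
I4 -> (12, 13, 18, 19)
I5 -> (16, 17, 19, 20)  // struct: A1 busy until I3 writes@15
I6 -> (20, 21, 26, 27)  // struct: M0 busy until I4 writes@19

cycle = 19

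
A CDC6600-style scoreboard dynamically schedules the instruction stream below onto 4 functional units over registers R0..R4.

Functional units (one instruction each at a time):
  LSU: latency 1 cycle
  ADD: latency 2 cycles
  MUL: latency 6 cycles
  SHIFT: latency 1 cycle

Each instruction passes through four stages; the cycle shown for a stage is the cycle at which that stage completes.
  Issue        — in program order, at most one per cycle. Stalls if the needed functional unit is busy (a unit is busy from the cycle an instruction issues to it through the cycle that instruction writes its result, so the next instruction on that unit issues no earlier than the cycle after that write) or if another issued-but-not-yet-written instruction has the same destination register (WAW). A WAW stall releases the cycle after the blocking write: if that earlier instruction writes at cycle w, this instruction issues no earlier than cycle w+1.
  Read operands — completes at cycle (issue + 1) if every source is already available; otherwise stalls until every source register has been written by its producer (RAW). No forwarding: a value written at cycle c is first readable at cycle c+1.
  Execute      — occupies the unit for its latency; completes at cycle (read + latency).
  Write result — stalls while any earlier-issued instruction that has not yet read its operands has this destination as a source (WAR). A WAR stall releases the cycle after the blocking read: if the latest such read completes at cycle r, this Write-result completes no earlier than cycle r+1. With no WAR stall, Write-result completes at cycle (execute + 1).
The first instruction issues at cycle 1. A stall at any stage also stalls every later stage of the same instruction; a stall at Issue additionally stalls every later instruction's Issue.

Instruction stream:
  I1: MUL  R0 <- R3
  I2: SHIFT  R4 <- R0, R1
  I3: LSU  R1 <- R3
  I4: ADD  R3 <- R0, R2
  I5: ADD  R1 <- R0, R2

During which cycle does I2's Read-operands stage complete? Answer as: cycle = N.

cycle = 10

  I1 | 1 | 2 | 8 | 9
  I2 | 2 | 10 | 11 | 12   RAW R0: wait I1 write@9
  I3 | 3 | 4 | 5 | 11   WAR R1: wait I2 read@10
  I4 | 4 | 10 | 12 | 13   RAW R0: wait I1 write@9
  I5 | 14 | 15 | 17 | 18   struct: ADD busy until I4 writes@13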